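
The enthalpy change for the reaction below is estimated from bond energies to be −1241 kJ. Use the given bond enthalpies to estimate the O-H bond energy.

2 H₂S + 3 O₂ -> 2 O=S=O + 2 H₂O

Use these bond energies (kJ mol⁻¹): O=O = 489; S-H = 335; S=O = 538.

Let D be the O-H bond energy.
Σ(broken) = 3×489 + 4×335 = 2807
Σ(formed) = 4×D + 4×538 = 2152 + 4D
ΔH = Σ(broken) − Σ(formed) = (2807) − (2152 + 4D) = +655 − 4D
Setting this equal to −1241 kJ gives 4D = 1896, so D = 474 kJ/mol.

D(O-H) ≈ 474 kJ/mol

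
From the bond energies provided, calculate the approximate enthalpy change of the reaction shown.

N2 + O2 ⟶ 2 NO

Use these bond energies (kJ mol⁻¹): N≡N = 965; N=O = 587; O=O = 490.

ΔH ≈ +281 kJ

Bonds broken (reactants):
  N≡N: 1 × 965 = 965
  O=O: 1 × 490 = 490
  Σ(broken) = 1455 kJ
Bonds formed (products):
  N=O: 2 × 587 = 1174
  Σ(formed) = 1174 kJ
ΔH = Σ(broken) − Σ(formed) = 1455 − 1174 = +281 kJ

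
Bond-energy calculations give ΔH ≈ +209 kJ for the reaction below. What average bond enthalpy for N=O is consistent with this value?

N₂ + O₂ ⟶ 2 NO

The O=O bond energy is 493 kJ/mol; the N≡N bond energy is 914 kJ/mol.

Let D be the N=O bond energy.
Σ(broken) = 1×914 + 1×493 = 1407
Σ(formed) = 2×D = 2D
ΔH = Σ(broken) − Σ(formed) = (1407) − (2D) = +1407 − 2D
Setting this equal to +209 kJ gives 2D = 1198, so D = 599 kJ/mol.

D(N=O) ≈ 599 kJ/mol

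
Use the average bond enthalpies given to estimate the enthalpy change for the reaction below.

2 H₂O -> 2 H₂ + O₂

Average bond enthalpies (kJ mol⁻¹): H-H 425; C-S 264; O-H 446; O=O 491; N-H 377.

ΔH ≈ +443 kJ

Bonds broken (reactants):
  O-H: 4 × 446 = 1784
  Σ(broken) = 1784 kJ
Bonds formed (products):
  H-H: 2 × 425 = 850
  O=O: 1 × 491 = 491
  Σ(formed) = 1341 kJ
ΔH = Σ(broken) − Σ(formed) = 1784 − 1341 = +443 kJ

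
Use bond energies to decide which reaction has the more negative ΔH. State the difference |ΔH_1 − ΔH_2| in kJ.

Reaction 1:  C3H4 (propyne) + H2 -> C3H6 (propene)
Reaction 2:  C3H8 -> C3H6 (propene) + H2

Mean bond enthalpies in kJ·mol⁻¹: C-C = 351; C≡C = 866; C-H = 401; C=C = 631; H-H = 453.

Reaction 1:
  Bonds broken (reactants):
    C≡C: 1 × 866 = 866
    C-C: 1 × 351 = 351
    C-H: 4 × 401 = 1604
    H-H: 1 × 453 = 453
    Σ(broken) = 3274 kJ
  Bonds formed (products):
    C-C: 1 × 351 = 351
    C-H: 6 × 401 = 2406
    C=C: 1 × 631 = 631
    Σ(formed) = 3388 kJ
  ΔH_1 = 3274 − 3388 = −114 kJ
Reaction 2:
  Bonds broken (reactants):
    C-C: 2 × 351 = 702
    C-H: 8 × 401 = 3208
    Σ(broken) = 3910 kJ
  Bonds formed (products):
    C-C: 1 × 351 = 351
    C-H: 6 × 401 = 2406
    C=C: 1 × 631 = 631
    H-H: 1 × 453 = 453
    Σ(formed) = 3841 kJ
  ΔH_2 = 3910 − 3841 = +69 kJ
ΔH_1 − ΔH_2 = −183 kJ, so reaction 1 has the more negative ΔH; |ΔH_1 − ΔH_2| = 183 kJ.

Reaction 1, by 183 kJ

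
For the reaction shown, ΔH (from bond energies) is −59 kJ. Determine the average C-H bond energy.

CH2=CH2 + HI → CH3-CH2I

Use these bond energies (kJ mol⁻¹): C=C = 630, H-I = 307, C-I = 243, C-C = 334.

D(C-H) ≈ 419 kJ/mol

Let D be the C-H bond energy.
Σ(broken) = 4×D + 1×630 + 1×307 = 937 + 4D
Σ(formed) = 1×334 + 5×D + 1×243 = 577 + 5D
ΔH = Σ(broken) − Σ(formed) = (937 + 4D) − (577 + 5D) = +360 − D
Setting this equal to −59 kJ gives D = 419 kJ/mol.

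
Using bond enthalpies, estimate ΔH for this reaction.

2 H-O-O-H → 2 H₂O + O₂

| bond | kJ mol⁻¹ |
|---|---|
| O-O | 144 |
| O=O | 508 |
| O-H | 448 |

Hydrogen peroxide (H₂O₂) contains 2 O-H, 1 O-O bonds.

Bonds broken (reactants):
  O-H: 4 × 448 = 1792
  O-O: 2 × 144 = 288
  Σ(broken) = 2080 kJ
Bonds formed (products):
  O-H: 4 × 448 = 1792
  O=O: 1 × 508 = 508
  Σ(formed) = 2300 kJ
ΔH = Σ(broken) − Σ(formed) = 2080 − 2300 = −220 kJ

ΔH ≈ −220 kJ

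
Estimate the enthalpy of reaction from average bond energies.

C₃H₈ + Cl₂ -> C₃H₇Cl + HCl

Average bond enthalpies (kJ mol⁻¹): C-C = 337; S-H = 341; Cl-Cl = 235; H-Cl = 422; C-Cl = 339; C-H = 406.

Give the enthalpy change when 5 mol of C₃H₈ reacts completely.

Bonds broken (reactants):
  C-C: 2 × 337 = 674
  C-H: 8 × 406 = 3248
  Cl-Cl: 1 × 235 = 235
  Σ(broken) = 4157 kJ
Bonds formed (products):
  C-C: 2 × 337 = 674
  C-Cl: 1 × 339 = 339
  C-H: 7 × 406 = 2842
  H-Cl: 1 × 422 = 422
  Σ(formed) = 4277 kJ
ΔH = Σ(broken) − Σ(formed) = 4157 − 4277 = −120 kJ
For 5× the reaction as written: 5 × (−120) = −600 kJ

ΔH = −600 kJ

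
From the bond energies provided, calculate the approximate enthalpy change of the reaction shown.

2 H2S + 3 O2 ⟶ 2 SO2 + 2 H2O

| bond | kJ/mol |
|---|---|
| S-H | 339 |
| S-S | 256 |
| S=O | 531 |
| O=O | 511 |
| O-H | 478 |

Bonds broken (reactants):
  O=O: 3 × 511 = 1533
  S-H: 4 × 339 = 1356
  Σ(broken) = 2889 kJ
Bonds formed (products):
  O-H: 4 × 478 = 1912
  S=O: 4 × 531 = 2124
  Σ(formed) = 4036 kJ
ΔH = Σ(broken) − Σ(formed) = 2889 − 4036 = −1147 kJ

ΔH ≈ −1147 kJ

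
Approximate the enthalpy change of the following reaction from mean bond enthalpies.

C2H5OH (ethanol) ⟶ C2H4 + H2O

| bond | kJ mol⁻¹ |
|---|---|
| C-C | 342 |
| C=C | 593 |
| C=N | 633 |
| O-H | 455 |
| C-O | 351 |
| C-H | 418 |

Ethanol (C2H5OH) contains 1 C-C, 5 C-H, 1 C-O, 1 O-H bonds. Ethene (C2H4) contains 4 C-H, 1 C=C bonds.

Bonds broken (reactants):
  C-C: 1 × 342 = 342
  C-H: 5 × 418 = 2090
  C-O: 1 × 351 = 351
  O-H: 1 × 455 = 455
  Σ(broken) = 3238 kJ
Bonds formed (products):
  C-H: 4 × 418 = 1672
  C=C: 1 × 593 = 593
  O-H: 2 × 455 = 910
  Σ(formed) = 3175 kJ
ΔH = Σ(broken) − Σ(formed) = 3238 − 3175 = +63 kJ

ΔH ≈ +63 kJ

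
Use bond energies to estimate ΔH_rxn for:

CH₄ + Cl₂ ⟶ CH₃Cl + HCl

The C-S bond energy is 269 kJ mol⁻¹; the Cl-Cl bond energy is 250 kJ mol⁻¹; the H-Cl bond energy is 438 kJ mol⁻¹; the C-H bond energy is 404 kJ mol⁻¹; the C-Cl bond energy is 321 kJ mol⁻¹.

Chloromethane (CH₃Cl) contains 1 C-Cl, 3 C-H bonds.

ΔH ≈ −105 kJ

Bonds broken (reactants):
  C-H: 4 × 404 = 1616
  Cl-Cl: 1 × 250 = 250
  Σ(broken) = 1866 kJ
Bonds formed (products):
  C-Cl: 1 × 321 = 321
  C-H: 3 × 404 = 1212
  H-Cl: 1 × 438 = 438
  Σ(formed) = 1971 kJ
ΔH = Σ(broken) − Σ(formed) = 1866 − 1971 = −105 kJ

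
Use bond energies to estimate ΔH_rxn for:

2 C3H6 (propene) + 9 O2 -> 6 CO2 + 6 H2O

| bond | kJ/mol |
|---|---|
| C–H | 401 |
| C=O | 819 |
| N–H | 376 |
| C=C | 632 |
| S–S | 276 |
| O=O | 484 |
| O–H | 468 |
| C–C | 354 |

ΔH ≈ −4304 kJ

Bonds broken (reactants):
  C–C: 2 × 354 = 708
  C–H: 12 × 401 = 4812
  C=C: 2 × 632 = 1264
  O=O: 9 × 484 = 4356
  Σ(broken) = 11140 kJ
Bonds formed (products):
  C=O: 12 × 819 = 9828
  O–H: 12 × 468 = 5616
  Σ(formed) = 15444 kJ
ΔH = Σ(broken) − Σ(formed) = 11140 − 15444 = −4304 kJ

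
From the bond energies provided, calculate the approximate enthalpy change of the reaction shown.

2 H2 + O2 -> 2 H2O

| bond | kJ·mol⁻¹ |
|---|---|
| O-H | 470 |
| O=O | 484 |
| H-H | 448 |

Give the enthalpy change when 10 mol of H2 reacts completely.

ΔH = −2500 kJ

Bonds broken (reactants):
  H-H: 2 × 448 = 896
  O=O: 1 × 484 = 484
  Σ(broken) = 1380 kJ
Bonds formed (products):
  O-H: 4 × 470 = 1880
  Σ(formed) = 1880 kJ
ΔH = Σ(broken) − Σ(formed) = 1380 − 1880 = −500 kJ
For 5× the reaction as written: 5 × (−500) = −2500 kJ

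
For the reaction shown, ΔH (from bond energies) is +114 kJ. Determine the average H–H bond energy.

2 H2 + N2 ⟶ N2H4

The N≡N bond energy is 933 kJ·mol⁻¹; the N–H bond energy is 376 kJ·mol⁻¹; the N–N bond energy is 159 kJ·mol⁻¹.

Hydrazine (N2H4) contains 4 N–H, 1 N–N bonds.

Let D be the H–H bond energy.
Σ(broken) = 2×D + 1×933 = 933 + 2D
Σ(formed) = 4×376 + 1×159 = 1663
ΔH = Σ(broken) − Σ(formed) = (933 + 2D) − (1663) = −730 + 2D
Setting this equal to +114 kJ gives 2D = 844, so D = 422 kJ/mol.

D(H–H) ≈ 422 kJ/mol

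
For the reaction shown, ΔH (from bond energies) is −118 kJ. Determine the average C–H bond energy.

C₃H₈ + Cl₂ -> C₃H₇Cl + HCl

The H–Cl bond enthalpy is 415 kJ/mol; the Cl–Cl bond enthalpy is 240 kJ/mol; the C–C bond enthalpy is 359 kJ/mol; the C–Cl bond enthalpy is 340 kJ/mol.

D(C–H) ≈ 397 kJ/mol

Let D be the C–H bond energy.
Σ(broken) = 2×359 + 8×D + 1×240 = 958 + 8D
Σ(formed) = 2×359 + 1×340 + 7×D + 1×415 = 1473 + 7D
ΔH = Σ(broken) − Σ(formed) = (958 + 8D) − (1473 + 7D) = −515 + D
Setting this equal to −118 kJ gives D = 397 kJ/mol.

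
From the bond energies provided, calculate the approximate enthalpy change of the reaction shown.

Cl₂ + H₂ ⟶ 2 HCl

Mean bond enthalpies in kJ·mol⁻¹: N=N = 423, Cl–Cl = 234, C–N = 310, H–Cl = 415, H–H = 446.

ΔH ≈ −150 kJ

Bonds broken (reactants):
  Cl–Cl: 1 × 234 = 234
  H–H: 1 × 446 = 446
  Σ(broken) = 680 kJ
Bonds formed (products):
  H–Cl: 2 × 415 = 830
  Σ(formed) = 830 kJ
ΔH = Σ(broken) − Σ(formed) = 680 − 830 = −150 kJ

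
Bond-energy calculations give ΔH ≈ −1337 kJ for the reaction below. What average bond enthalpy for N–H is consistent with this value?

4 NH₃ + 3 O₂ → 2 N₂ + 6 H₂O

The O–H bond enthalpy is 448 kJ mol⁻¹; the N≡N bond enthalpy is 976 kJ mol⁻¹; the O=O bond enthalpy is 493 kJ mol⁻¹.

Let D be the N–H bond energy.
Σ(broken) = 12×D + 3×493 = 1479 + 12D
Σ(formed) = 2×976 + 12×448 = 7328
ΔH = Σ(broken) − Σ(formed) = (1479 + 12D) − (7328) = −5849 + 12D
Setting this equal to −1337 kJ gives 12D = 4512, so D = 376 kJ/mol.

D(N–H) ≈ 376 kJ/mol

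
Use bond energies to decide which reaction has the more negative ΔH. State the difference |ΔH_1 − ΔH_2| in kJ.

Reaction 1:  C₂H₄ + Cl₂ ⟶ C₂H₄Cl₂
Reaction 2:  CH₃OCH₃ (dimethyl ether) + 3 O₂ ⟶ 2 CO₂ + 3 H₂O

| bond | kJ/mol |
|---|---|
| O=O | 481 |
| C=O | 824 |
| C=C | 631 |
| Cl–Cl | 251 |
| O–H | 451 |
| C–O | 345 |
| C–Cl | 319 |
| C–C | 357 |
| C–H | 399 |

Reaction 2, by 1362 kJ

Reaction 1:
  Bonds broken (reactants):
    C–H: 4 × 399 = 1596
    C=C: 1 × 631 = 631
    Cl–Cl: 1 × 251 = 251
    Σ(broken) = 2478 kJ
  Bonds formed (products):
    C–C: 1 × 357 = 357
    C–Cl: 2 × 319 = 638
    C–H: 4 × 399 = 1596
    Σ(formed) = 2591 kJ
  ΔH_1 = 2478 − 2591 = −113 kJ
Reaction 2:
  Bonds broken (reactants):
    C–H: 6 × 399 = 2394
    C–O: 2 × 345 = 690
    O=O: 3 × 481 = 1443
    Σ(broken) = 4527 kJ
  Bonds formed (products):
    C=O: 4 × 824 = 3296
    O–H: 6 × 451 = 2706
    Σ(formed) = 6002 kJ
  ΔH_2 = 4527 − 6002 = −1475 kJ
ΔH_1 − ΔH_2 = +1362 kJ, so reaction 2 has the more negative ΔH; |ΔH_1 − ΔH_2| = 1362 kJ.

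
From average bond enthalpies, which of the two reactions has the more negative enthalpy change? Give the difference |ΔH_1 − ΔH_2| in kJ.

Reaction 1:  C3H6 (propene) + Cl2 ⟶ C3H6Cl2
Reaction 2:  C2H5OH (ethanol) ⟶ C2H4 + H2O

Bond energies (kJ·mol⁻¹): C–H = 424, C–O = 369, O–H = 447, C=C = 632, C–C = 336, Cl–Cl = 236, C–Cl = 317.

Reaction 1:
  Bonds broken (reactants):
    C–C: 1 × 336 = 336
    C–H: 6 × 424 = 2544
    C=C: 1 × 632 = 632
    Cl–Cl: 1 × 236 = 236
    Σ(broken) = 3748 kJ
  Bonds formed (products):
    C–C: 2 × 336 = 672
    C–Cl: 2 × 317 = 634
    C–H: 6 × 424 = 2544
    Σ(formed) = 3850 kJ
  ΔH_1 = 3748 − 3850 = −102 kJ
Reaction 2:
  Bonds broken (reactants):
    C–C: 1 × 336 = 336
    C–H: 5 × 424 = 2120
    C–O: 1 × 369 = 369
    O–H: 1 × 447 = 447
    Σ(broken) = 3272 kJ
  Bonds formed (products):
    C–H: 4 × 424 = 1696
    C=C: 1 × 632 = 632
    O–H: 2 × 447 = 894
    Σ(formed) = 3222 kJ
  ΔH_2 = 3272 − 3222 = +50 kJ
ΔH_1 − ΔH_2 = −152 kJ, so reaction 1 has the more negative ΔH; |ΔH_1 − ΔH_2| = 152 kJ.

Reaction 1, by 152 kJ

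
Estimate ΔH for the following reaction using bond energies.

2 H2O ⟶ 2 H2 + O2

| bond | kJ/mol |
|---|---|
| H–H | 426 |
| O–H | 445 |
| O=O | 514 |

ΔH ≈ +414 kJ

Bonds broken (reactants):
  O–H: 4 × 445 = 1780
  Σ(broken) = 1780 kJ
Bonds formed (products):
  H–H: 2 × 426 = 852
  O=O: 1 × 514 = 514
  Σ(formed) = 1366 kJ
ΔH = Σ(broken) − Σ(formed) = 1780 − 1366 = +414 kJ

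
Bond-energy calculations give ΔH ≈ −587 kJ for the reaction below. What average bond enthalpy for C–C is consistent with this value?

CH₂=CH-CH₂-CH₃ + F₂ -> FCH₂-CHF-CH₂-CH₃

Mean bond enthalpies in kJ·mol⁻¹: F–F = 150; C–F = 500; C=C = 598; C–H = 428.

Let D be the C–C bond energy.
Σ(broken) = 2×D + 8×428 + 1×598 + 1×150 = 4172 + 2D
Σ(formed) = 3×D + 2×500 + 8×428 = 4424 + 3D
ΔH = Σ(broken) − Σ(formed) = (4172 + 2D) − (4424 + 3D) = −252 − D
Setting this equal to −587 kJ gives D = 335 kJ/mol.

D(C–C) ≈ 335 kJ/mol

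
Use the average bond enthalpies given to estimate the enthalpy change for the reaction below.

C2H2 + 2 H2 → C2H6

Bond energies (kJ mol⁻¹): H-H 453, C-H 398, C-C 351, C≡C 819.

Bonds broken (reactants):
  C≡C: 1 × 819 = 819
  C-H: 2 × 398 = 796
  H-H: 2 × 453 = 906
  Σ(broken) = 2521 kJ
Bonds formed (products):
  C-C: 1 × 351 = 351
  C-H: 6 × 398 = 2388
  Σ(formed) = 2739 kJ
ΔH = Σ(broken) − Σ(formed) = 2521 − 2739 = −218 kJ

ΔH ≈ −218 kJ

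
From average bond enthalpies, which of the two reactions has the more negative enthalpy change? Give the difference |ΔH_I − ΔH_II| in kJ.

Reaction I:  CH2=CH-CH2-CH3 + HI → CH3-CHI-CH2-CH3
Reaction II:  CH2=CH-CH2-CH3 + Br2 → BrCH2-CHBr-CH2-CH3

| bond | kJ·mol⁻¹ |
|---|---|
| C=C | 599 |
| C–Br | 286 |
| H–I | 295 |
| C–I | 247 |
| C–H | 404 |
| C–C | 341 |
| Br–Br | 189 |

Reaction II, by 27 kJ

Reaction I:
  Bonds broken (reactants):
    C–C: 2 × 341 = 682
    C–H: 8 × 404 = 3232
    C=C: 1 × 599 = 599
    H–I: 1 × 295 = 295
    Σ(broken) = 4808 kJ
  Bonds formed (products):
    C–C: 3 × 341 = 1023
    C–H: 9 × 404 = 3636
    C–I: 1 × 247 = 247
    Σ(formed) = 4906 kJ
  ΔH_I = 4808 − 4906 = −98 kJ
Reaction II:
  Bonds broken (reactants):
    Br–Br: 1 × 189 = 189
    C–C: 2 × 341 = 682
    C–H: 8 × 404 = 3232
    C=C: 1 × 599 = 599
    Σ(broken) = 4702 kJ
  Bonds formed (products):
    C–Br: 2 × 286 = 572
    C–C: 3 × 341 = 1023
    C–H: 8 × 404 = 3232
    Σ(formed) = 4827 kJ
  ΔH_II = 4702 − 4827 = −125 kJ
ΔH_I − ΔH_II = +27 kJ, so reaction II has the more negative ΔH; |ΔH_I − ΔH_II| = 27 kJ.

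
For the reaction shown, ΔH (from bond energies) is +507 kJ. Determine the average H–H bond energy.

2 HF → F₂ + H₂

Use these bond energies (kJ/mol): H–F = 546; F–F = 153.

D(H–H) ≈ 432 kJ/mol

Let D be the H–H bond energy.
Σ(broken) = 2×546 = 1092
Σ(formed) = 1×153 + 1×D = 153 + D
ΔH = Σ(broken) − Σ(formed) = (1092) − (153 + D) = +939 − D
Setting this equal to +507 kJ gives D = 432 kJ/mol.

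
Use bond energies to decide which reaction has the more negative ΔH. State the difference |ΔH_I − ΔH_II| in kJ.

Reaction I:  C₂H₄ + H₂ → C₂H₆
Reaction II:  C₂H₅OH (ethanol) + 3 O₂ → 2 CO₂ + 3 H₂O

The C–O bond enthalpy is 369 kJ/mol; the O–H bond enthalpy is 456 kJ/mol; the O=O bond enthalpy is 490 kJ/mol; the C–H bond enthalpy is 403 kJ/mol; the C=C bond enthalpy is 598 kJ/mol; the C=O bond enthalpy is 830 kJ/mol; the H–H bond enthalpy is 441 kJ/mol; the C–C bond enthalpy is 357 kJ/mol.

Reaction II, by 1265 kJ

Reaction I:
  Bonds broken (reactants):
    C–H: 4 × 403 = 1612
    C=C: 1 × 598 = 598
    H–H: 1 × 441 = 441
    Σ(broken) = 2651 kJ
  Bonds formed (products):
    C–C: 1 × 357 = 357
    C–H: 6 × 403 = 2418
    Σ(formed) = 2775 kJ
  ΔH_I = 2651 − 2775 = −124 kJ
Reaction II:
  Bonds broken (reactants):
    C–C: 1 × 357 = 357
    C–H: 5 × 403 = 2015
    C–O: 1 × 369 = 369
    O–H: 1 × 456 = 456
    O=O: 3 × 490 = 1470
    Σ(broken) = 4667 kJ
  Bonds formed (products):
    C=O: 4 × 830 = 3320
    O–H: 6 × 456 = 2736
    Σ(formed) = 6056 kJ
  ΔH_II = 4667 − 6056 = −1389 kJ
ΔH_I − ΔH_II = +1265 kJ, so reaction II has the more negative ΔH; |ΔH_I − ΔH_II| = 1265 kJ.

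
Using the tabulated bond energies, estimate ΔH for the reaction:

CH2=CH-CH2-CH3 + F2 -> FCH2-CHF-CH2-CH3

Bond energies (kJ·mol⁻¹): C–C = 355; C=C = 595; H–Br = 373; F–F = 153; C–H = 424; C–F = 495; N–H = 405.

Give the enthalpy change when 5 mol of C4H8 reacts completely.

Bonds broken (reactants):
  C–C: 2 × 355 = 710
  C–H: 8 × 424 = 3392
  C=C: 1 × 595 = 595
  F–F: 1 × 153 = 153
  Σ(broken) = 4850 kJ
Bonds formed (products):
  C–C: 3 × 355 = 1065
  C–F: 2 × 495 = 990
  C–H: 8 × 424 = 3392
  Σ(formed) = 5447 kJ
ΔH = Σ(broken) − Σ(formed) = 4850 − 5447 = −597 kJ
For 5× the reaction as written: 5 × (−597) = −2985 kJ

ΔH = −2985 kJ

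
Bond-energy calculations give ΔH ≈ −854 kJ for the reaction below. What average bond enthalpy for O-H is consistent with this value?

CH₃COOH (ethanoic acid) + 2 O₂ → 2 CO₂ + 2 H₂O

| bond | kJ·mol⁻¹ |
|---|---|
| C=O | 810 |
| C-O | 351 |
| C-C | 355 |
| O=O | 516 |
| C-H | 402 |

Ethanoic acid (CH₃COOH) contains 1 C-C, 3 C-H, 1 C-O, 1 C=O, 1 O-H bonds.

Let D be the O-H bond energy.
Σ(broken) = 1×355 + 3×402 + 1×351 + 1×810 + 1×D + 2×516 = 3754 + D
Σ(formed) = 4×810 + 4×D = 3240 + 4D
ΔH = Σ(broken) − Σ(formed) = (3754 + D) − (3240 + 4D) = +514 − 3D
Setting this equal to −854 kJ gives 3D = 1368, so D = 456 kJ/mol.

D(O-H) ≈ 456 kJ/mol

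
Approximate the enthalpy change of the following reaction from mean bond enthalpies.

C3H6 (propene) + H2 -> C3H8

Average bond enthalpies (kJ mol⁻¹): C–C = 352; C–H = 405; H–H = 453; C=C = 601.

Bonds broken (reactants):
  C–C: 1 × 352 = 352
  C–H: 6 × 405 = 2430
  C=C: 1 × 601 = 601
  H–H: 1 × 453 = 453
  Σ(broken) = 3836 kJ
Bonds formed (products):
  C–C: 2 × 352 = 704
  C–H: 8 × 405 = 3240
  Σ(formed) = 3944 kJ
ΔH = Σ(broken) − Σ(formed) = 3836 − 3944 = −108 kJ

ΔH ≈ −108 kJ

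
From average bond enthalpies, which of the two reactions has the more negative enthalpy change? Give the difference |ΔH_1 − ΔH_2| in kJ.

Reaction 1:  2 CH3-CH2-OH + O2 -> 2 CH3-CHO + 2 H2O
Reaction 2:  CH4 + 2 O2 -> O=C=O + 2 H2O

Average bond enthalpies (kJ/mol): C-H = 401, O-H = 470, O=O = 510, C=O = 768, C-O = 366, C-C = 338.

Reaction 1:
  Bonds broken (reactants):
    C-C: 2 × 338 = 676
    C-H: 10 × 401 = 4010
    C-O: 2 × 366 = 732
    O-H: 2 × 470 = 940
    O=O: 1 × 510 = 510
    Σ(broken) = 6868 kJ
  Bonds formed (products):
    C-C: 2 × 338 = 676
    C-H: 8 × 401 = 3208
    C=O: 2 × 768 = 1536
    O-H: 4 × 470 = 1880
    Σ(formed) = 7300 kJ
  ΔH_1 = 6868 − 7300 = −432 kJ
Reaction 2:
  Bonds broken (reactants):
    C-H: 4 × 401 = 1604
    O=O: 2 × 510 = 1020
    Σ(broken) = 2624 kJ
  Bonds formed (products):
    C=O: 2 × 768 = 1536
    O-H: 4 × 470 = 1880
    Σ(formed) = 3416 kJ
  ΔH_2 = 2624 − 3416 = −792 kJ
ΔH_1 − ΔH_2 = +360 kJ, so reaction 2 has the more negative ΔH; |ΔH_1 − ΔH_2| = 360 kJ.

Reaction 2, by 360 kJ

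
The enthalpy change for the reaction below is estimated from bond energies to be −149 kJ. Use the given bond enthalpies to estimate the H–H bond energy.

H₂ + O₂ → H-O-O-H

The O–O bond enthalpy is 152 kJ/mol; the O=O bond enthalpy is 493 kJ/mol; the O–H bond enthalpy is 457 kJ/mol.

Let D be the H–H bond energy.
Σ(broken) = 1×D + 1×493 = 493 + D
Σ(formed) = 2×457 + 1×152 = 1066
ΔH = Σ(broken) − Σ(formed) = (493 + D) − (1066) = −573 + D
Setting this equal to −149 kJ gives D = 424 kJ/mol.

D(H–H) ≈ 424 kJ/mol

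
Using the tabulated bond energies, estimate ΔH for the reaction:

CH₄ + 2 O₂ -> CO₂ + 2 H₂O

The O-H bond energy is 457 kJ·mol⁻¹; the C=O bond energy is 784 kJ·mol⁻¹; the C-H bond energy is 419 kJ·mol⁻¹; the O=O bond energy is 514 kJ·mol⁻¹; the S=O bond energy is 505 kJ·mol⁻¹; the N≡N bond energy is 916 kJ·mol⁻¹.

ΔH ≈ −692 kJ

Bonds broken (reactants):
  C-H: 4 × 419 = 1676
  O=O: 2 × 514 = 1028
  Σ(broken) = 2704 kJ
Bonds formed (products):
  C=O: 2 × 784 = 1568
  O-H: 4 × 457 = 1828
  Σ(formed) = 3396 kJ
ΔH = Σ(broken) − Σ(formed) = 2704 − 3396 = −692 kJ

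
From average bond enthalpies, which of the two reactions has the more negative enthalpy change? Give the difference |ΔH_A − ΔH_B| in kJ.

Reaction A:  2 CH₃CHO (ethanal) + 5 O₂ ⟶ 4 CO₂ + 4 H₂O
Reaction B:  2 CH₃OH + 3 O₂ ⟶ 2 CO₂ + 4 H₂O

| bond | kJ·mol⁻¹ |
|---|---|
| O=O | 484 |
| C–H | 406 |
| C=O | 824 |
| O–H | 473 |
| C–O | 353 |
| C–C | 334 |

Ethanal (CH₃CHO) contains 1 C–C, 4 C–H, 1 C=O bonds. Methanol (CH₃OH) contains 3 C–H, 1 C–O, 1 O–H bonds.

Reaction A:
  Bonds broken (reactants):
    C–C: 2 × 334 = 668
    C–H: 8 × 406 = 3248
    C=O: 2 × 824 = 1648
    O=O: 5 × 484 = 2420
    Σ(broken) = 7984 kJ
  Bonds formed (products):
    C=O: 8 × 824 = 6592
    O–H: 8 × 473 = 3784
    Σ(formed) = 10376 kJ
  ΔH_A = 7984 − 10376 = −2392 kJ
Reaction B:
  Bonds broken (reactants):
    C–H: 6 × 406 = 2436
    C–O: 2 × 353 = 706
    O–H: 2 × 473 = 946
    O=O: 3 × 484 = 1452
    Σ(broken) = 5540 kJ
  Bonds formed (products):
    C=O: 4 × 824 = 3296
    O–H: 8 × 473 = 3784
    Σ(formed) = 7080 kJ
  ΔH_B = 5540 − 7080 = −1540 kJ
ΔH_A − ΔH_B = −852 kJ, so reaction A has the more negative ΔH; |ΔH_A − ΔH_B| = 852 kJ.

Reaction A, by 852 kJ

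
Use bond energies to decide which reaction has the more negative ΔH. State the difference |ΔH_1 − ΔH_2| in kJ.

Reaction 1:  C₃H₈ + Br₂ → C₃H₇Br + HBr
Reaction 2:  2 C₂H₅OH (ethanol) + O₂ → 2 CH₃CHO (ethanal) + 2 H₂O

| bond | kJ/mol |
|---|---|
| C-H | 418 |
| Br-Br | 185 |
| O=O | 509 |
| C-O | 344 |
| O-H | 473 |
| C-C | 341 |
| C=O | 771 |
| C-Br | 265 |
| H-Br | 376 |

Reaction 1:
  Bonds broken (reactants):
    Br-Br: 1 × 185 = 185
    C-C: 2 × 341 = 682
    C-H: 8 × 418 = 3344
    Σ(broken) = 4211 kJ
  Bonds formed (products):
    C-Br: 1 × 265 = 265
    C-C: 2 × 341 = 682
    C-H: 7 × 418 = 2926
    H-Br: 1 × 376 = 376
    Σ(formed) = 4249 kJ
  ΔH_1 = 4211 − 4249 = −38 kJ
Reaction 2:
  Bonds broken (reactants):
    C-C: 2 × 341 = 682
    C-H: 10 × 418 = 4180
    C-O: 2 × 344 = 688
    O-H: 2 × 473 = 946
    O=O: 1 × 509 = 509
    Σ(broken) = 7005 kJ
  Bonds formed (products):
    C-C: 2 × 341 = 682
    C-H: 8 × 418 = 3344
    C=O: 2 × 771 = 1542
    O-H: 4 × 473 = 1892
    Σ(formed) = 7460 kJ
  ΔH_2 = 7005 − 7460 = −455 kJ
ΔH_1 − ΔH_2 = +417 kJ, so reaction 2 has the more negative ΔH; |ΔH_1 − ΔH_2| = 417 kJ.

Reaction 2, by 417 kJ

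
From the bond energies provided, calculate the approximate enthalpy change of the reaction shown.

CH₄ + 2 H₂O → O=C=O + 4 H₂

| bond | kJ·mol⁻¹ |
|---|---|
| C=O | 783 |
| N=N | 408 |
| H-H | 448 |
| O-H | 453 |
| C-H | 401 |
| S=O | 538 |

Bonds broken (reactants):
  C-H: 4 × 401 = 1604
  O-H: 4 × 453 = 1812
  Σ(broken) = 3416 kJ
Bonds formed (products):
  C=O: 2 × 783 = 1566
  H-H: 4 × 448 = 1792
  Σ(formed) = 3358 kJ
ΔH = Σ(broken) − Σ(formed) = 3416 − 3358 = +58 kJ

ΔH ≈ +58 kJ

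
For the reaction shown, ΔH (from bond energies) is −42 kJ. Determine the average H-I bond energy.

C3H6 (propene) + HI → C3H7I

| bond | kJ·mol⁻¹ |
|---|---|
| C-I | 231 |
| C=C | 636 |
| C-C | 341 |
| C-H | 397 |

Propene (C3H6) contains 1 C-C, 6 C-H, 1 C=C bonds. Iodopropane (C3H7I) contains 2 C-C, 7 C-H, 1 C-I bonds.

D(H-I) ≈ 291 kJ/mol

Let D be the H-I bond energy.
Σ(broken) = 1×341 + 6×397 + 1×636 + 1×D = 3359 + D
Σ(formed) = 2×341 + 7×397 + 1×231 = 3692
ΔH = Σ(broken) − Σ(formed) = (3359 + D) − (3692) = −333 + D
Setting this equal to −42 kJ gives D = 291 kJ/mol.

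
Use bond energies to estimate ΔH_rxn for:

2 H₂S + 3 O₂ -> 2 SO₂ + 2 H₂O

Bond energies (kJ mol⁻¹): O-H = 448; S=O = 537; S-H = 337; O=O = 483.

ΔH ≈ −1143 kJ

Bonds broken (reactants):
  O=O: 3 × 483 = 1449
  S-H: 4 × 337 = 1348
  Σ(broken) = 2797 kJ
Bonds formed (products):
  O-H: 4 × 448 = 1792
  S=O: 4 × 537 = 2148
  Σ(formed) = 3940 kJ
ΔH = Σ(broken) − Σ(formed) = 2797 − 3940 = −1143 kJ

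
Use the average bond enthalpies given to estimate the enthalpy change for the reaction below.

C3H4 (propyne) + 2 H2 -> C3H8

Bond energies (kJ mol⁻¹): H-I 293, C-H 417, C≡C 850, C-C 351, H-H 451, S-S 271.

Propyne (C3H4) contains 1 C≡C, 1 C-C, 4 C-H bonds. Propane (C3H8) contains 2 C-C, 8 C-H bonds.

Bonds broken (reactants):
  C≡C: 1 × 850 = 850
  C-C: 1 × 351 = 351
  C-H: 4 × 417 = 1668
  H-H: 2 × 451 = 902
  Σ(broken) = 3771 kJ
Bonds formed (products):
  C-C: 2 × 351 = 702
  C-H: 8 × 417 = 3336
  Σ(formed) = 4038 kJ
ΔH = Σ(broken) − Σ(formed) = 3771 − 4038 = −267 kJ

ΔH ≈ −267 kJ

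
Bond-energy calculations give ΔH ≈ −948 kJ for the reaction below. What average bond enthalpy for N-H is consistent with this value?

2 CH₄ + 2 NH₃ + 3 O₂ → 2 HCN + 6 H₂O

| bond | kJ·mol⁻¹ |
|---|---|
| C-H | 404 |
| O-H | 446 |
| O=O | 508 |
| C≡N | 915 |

Let D be the N-H bond energy.
Σ(broken) = 8×404 + 6×D + 3×508 = 4756 + 6D
Σ(formed) = 2×915 + 2×404 + 12×446 = 7990
ΔH = Σ(broken) − Σ(formed) = (4756 + 6D) − (7990) = −3234 + 6D
Setting this equal to −948 kJ gives 6D = 2286, so D = 381 kJ/mol.

D(N-H) ≈ 381 kJ/mol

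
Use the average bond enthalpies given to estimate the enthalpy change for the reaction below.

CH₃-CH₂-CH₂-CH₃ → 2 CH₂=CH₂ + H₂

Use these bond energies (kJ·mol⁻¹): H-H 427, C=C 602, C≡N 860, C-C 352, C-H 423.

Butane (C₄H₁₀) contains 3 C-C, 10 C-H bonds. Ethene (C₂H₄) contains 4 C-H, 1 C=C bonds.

Bonds broken (reactants):
  C-C: 3 × 352 = 1056
  C-H: 10 × 423 = 4230
  Σ(broken) = 5286 kJ
Bonds formed (products):
  C-H: 8 × 423 = 3384
  C=C: 2 × 602 = 1204
  H-H: 1 × 427 = 427
  Σ(formed) = 5015 kJ
ΔH = Σ(broken) − Σ(formed) = 5286 − 5015 = +271 kJ

ΔH ≈ +271 kJ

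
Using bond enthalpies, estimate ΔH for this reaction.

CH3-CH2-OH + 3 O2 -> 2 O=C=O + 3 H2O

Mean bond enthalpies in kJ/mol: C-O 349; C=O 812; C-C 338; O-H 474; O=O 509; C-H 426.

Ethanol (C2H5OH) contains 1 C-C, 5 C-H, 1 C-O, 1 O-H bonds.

ΔH ≈ −1274 kJ

Bonds broken (reactants):
  C-C: 1 × 338 = 338
  C-H: 5 × 426 = 2130
  C-O: 1 × 349 = 349
  O-H: 1 × 474 = 474
  O=O: 3 × 509 = 1527
  Σ(broken) = 4818 kJ
Bonds formed (products):
  C=O: 4 × 812 = 3248
  O-H: 6 × 474 = 2844
  Σ(formed) = 6092 kJ
ΔH = Σ(broken) − Σ(formed) = 4818 − 6092 = −1274 kJ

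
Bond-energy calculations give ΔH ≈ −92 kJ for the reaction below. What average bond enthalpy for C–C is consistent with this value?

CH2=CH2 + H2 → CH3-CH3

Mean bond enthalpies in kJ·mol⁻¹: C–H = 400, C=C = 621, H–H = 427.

Let D be the C–C bond energy.
Σ(broken) = 4×400 + 1×621 + 1×427 = 2648
Σ(formed) = 1×D + 6×400 = 2400 + D
ΔH = Σ(broken) − Σ(formed) = (2648) − (2400 + D) = +248 − D
Setting this equal to −92 kJ gives D = 340 kJ/mol.

D(C–C) ≈ 340 kJ/mol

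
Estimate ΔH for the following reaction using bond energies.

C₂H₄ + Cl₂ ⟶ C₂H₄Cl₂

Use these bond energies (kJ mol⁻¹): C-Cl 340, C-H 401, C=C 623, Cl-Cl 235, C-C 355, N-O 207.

ΔH ≈ −177 kJ

Bonds broken (reactants):
  C-H: 4 × 401 = 1604
  C=C: 1 × 623 = 623
  Cl-Cl: 1 × 235 = 235
  Σ(broken) = 2462 kJ
Bonds formed (products):
  C-C: 1 × 355 = 355
  C-Cl: 2 × 340 = 680
  C-H: 4 × 401 = 1604
  Σ(formed) = 2639 kJ
ΔH = Σ(broken) − Σ(formed) = 2462 − 2639 = −177 kJ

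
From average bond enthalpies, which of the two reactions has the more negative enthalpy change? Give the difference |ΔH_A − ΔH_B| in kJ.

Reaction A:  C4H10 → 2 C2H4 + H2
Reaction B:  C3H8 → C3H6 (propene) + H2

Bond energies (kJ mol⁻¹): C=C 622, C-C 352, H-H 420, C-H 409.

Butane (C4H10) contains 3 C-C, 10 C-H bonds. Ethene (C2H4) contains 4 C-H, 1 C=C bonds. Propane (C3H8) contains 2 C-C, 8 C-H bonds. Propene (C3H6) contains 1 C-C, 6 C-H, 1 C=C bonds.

Reaction B, by 82 kJ

Reaction A:
  Bonds broken (reactants):
    C-C: 3 × 352 = 1056
    C-H: 10 × 409 = 4090
    Σ(broken) = 5146 kJ
  Bonds formed (products):
    C-H: 8 × 409 = 3272
    C=C: 2 × 622 = 1244
    H-H: 1 × 420 = 420
    Σ(formed) = 4936 kJ
  ΔH_A = 5146 − 4936 = +210 kJ
Reaction B:
  Bonds broken (reactants):
    C-C: 2 × 352 = 704
    C-H: 8 × 409 = 3272
    Σ(broken) = 3976 kJ
  Bonds formed (products):
    C-C: 1 × 352 = 352
    C-H: 6 × 409 = 2454
    C=C: 1 × 622 = 622
    H-H: 1 × 420 = 420
    Σ(formed) = 3848 kJ
  ΔH_B = 3976 − 3848 = +128 kJ
ΔH_A − ΔH_B = +82 kJ, so reaction B has the more negative ΔH; |ΔH_A − ΔH_B| = 82 kJ.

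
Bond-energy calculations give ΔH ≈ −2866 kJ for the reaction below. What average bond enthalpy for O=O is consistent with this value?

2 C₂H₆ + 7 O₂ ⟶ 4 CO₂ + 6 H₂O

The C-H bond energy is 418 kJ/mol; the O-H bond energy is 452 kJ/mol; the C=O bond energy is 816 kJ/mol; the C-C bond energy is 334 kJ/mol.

D(O=O) ≈ 486 kJ/mol

Let D be the O=O bond energy.
Σ(broken) = 2×334 + 12×418 + 7×D = 5684 + 7D
Σ(formed) = 8×816 + 12×452 = 11952
ΔH = Σ(broken) − Σ(formed) = (5684 + 7D) − (11952) = −6268 + 7D
Setting this equal to −2866 kJ gives 7D = 3402, so D = 486 kJ/mol.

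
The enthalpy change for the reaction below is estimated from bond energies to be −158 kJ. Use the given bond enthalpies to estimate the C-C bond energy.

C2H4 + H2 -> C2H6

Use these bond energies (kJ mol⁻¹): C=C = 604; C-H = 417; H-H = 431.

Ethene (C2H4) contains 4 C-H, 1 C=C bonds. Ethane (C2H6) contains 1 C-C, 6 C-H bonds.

D(C-C) ≈ 359 kJ/mol

Let D be the C-C bond energy.
Σ(broken) = 4×417 + 1×604 + 1×431 = 2703
Σ(formed) = 1×D + 6×417 = 2502 + D
ΔH = Σ(broken) − Σ(formed) = (2703) − (2502 + D) = +201 − D
Setting this equal to −158 kJ gives D = 359 kJ/mol.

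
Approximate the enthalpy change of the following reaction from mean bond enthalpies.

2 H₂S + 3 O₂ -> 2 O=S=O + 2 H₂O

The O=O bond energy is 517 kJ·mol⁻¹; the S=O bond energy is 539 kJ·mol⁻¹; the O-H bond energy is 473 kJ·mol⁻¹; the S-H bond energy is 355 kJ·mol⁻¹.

ΔH ≈ −1077 kJ

Bonds broken (reactants):
  O=O: 3 × 517 = 1551
  S-H: 4 × 355 = 1420
  Σ(broken) = 2971 kJ
Bonds formed (products):
  O-H: 4 × 473 = 1892
  S=O: 4 × 539 = 2156
  Σ(formed) = 4048 kJ
ΔH = Σ(broken) − Σ(formed) = 2971 − 4048 = −1077 kJ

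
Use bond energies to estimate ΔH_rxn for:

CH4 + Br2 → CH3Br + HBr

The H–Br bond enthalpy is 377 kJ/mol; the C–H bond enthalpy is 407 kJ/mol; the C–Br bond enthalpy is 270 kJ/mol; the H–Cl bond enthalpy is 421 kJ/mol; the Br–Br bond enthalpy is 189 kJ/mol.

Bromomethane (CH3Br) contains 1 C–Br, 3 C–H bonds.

ΔH ≈ −51 kJ

Bonds broken (reactants):
  Br–Br: 1 × 189 = 189
  C–H: 4 × 407 = 1628
  Σ(broken) = 1817 kJ
Bonds formed (products):
  C–Br: 1 × 270 = 270
  C–H: 3 × 407 = 1221
  H–Br: 1 × 377 = 377
  Σ(formed) = 1868 kJ
ΔH = Σ(broken) − Σ(formed) = 1817 − 1868 = −51 kJ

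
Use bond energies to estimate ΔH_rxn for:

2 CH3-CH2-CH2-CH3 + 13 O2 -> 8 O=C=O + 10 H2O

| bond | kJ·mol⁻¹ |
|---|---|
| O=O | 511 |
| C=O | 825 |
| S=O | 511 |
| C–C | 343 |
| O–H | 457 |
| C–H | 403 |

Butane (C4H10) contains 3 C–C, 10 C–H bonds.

Bonds broken (reactants):
  C–C: 6 × 343 = 2058
  C–H: 20 × 403 = 8060
  O=O: 13 × 511 = 6643
  Σ(broken) = 16761 kJ
Bonds formed (products):
  C=O: 16 × 825 = 13200
  O–H: 20 × 457 = 9140
  Σ(formed) = 22340 kJ
ΔH = Σ(broken) − Σ(formed) = 16761 − 22340 = −5579 kJ

ΔH ≈ −5579 kJ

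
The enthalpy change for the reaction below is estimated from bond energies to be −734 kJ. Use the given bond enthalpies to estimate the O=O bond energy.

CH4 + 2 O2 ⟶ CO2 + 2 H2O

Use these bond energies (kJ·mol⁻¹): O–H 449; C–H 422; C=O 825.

D(O=O) ≈ 512 kJ/mol

Let D be the O=O bond energy.
Σ(broken) = 4×422 + 2×D = 1688 + 2D
Σ(formed) = 2×825 + 4×449 = 3446
ΔH = Σ(broken) − Σ(formed) = (1688 + 2D) − (3446) = −1758 + 2D
Setting this equal to −734 kJ gives 2D = 1024, so D = 512 kJ/mol.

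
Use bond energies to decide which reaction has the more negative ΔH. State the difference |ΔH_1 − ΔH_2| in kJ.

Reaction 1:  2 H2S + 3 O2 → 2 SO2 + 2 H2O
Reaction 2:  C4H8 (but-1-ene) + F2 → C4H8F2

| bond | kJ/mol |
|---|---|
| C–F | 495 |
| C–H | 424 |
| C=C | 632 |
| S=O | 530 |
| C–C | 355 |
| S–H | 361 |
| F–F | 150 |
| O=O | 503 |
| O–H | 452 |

Reaction 1:
  Bonds broken (reactants):
    O=O: 3 × 503 = 1509
    S–H: 4 × 361 = 1444
    Σ(broken) = 2953 kJ
  Bonds formed (products):
    O–H: 4 × 452 = 1808
    S=O: 4 × 530 = 2120
    Σ(formed) = 3928 kJ
  ΔH_1 = 2953 − 3928 = −975 kJ
Reaction 2:
  Bonds broken (reactants):
    C–C: 2 × 355 = 710
    C–H: 8 × 424 = 3392
    C=C: 1 × 632 = 632
    F–F: 1 × 150 = 150
    Σ(broken) = 4884 kJ
  Bonds formed (products):
    C–C: 3 × 355 = 1065
    C–F: 2 × 495 = 990
    C–H: 8 × 424 = 3392
    Σ(formed) = 5447 kJ
  ΔH_2 = 4884 − 5447 = −563 kJ
ΔH_1 − ΔH_2 = −412 kJ, so reaction 1 has the more negative ΔH; |ΔH_1 − ΔH_2| = 412 kJ.

Reaction 1, by 412 kJ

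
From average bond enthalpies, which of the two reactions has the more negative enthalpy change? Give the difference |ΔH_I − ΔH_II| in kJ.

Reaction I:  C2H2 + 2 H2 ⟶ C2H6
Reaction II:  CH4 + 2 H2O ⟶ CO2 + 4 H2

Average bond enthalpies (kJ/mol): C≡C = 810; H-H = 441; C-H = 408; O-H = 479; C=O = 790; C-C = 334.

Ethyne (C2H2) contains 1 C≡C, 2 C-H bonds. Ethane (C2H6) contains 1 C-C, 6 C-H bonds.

Reaction I:
  Bonds broken (reactants):
    C≡C: 1 × 810 = 810
    C-H: 2 × 408 = 816
    H-H: 2 × 441 = 882
    Σ(broken) = 2508 kJ
  Bonds formed (products):
    C-C: 1 × 334 = 334
    C-H: 6 × 408 = 2448
    Σ(formed) = 2782 kJ
  ΔH_I = 2508 − 2782 = −274 kJ
Reaction II:
  Bonds broken (reactants):
    C-H: 4 × 408 = 1632
    O-H: 4 × 479 = 1916
    Σ(broken) = 3548 kJ
  Bonds formed (products):
    C=O: 2 × 790 = 1580
    H-H: 4 × 441 = 1764
    Σ(formed) = 3344 kJ
  ΔH_II = 3548 − 3344 = +204 kJ
ΔH_I − ΔH_II = −478 kJ, so reaction I has the more negative ΔH; |ΔH_I − ΔH_II| = 478 kJ.

Reaction I, by 478 kJ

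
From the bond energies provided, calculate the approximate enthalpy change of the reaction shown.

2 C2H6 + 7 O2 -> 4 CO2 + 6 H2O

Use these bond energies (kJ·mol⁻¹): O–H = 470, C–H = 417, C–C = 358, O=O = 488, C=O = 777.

Bonds broken (reactants):
  C–C: 2 × 358 = 716
  C–H: 12 × 417 = 5004
  O=O: 7 × 488 = 3416
  Σ(broken) = 9136 kJ
Bonds formed (products):
  C=O: 8 × 777 = 6216
  O–H: 12 × 470 = 5640
  Σ(formed) = 11856 kJ
ΔH = Σ(broken) − Σ(formed) = 9136 − 11856 = −2720 kJ

ΔH ≈ −2720 kJ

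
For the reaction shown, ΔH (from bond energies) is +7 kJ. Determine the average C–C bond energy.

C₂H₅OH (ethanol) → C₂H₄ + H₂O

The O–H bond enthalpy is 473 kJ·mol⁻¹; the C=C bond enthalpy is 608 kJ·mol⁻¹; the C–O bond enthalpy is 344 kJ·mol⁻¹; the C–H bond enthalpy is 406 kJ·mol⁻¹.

Let D be the C–C bond energy.
Σ(broken) = 1×D + 5×406 + 1×344 + 1×473 = 2847 + D
Σ(formed) = 4×406 + 1×608 + 2×473 = 3178
ΔH = Σ(broken) − Σ(formed) = (2847 + D) − (3178) = −331 + D
Setting this equal to +7 kJ gives D = 338 kJ/mol.

D(C–C) ≈ 338 kJ/mol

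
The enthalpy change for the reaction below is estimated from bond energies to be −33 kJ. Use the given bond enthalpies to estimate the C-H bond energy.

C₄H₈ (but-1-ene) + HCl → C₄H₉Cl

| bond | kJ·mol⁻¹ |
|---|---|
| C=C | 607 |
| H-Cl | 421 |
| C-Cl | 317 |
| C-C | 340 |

D(C-H) ≈ 404 kJ/mol

Let D be the C-H bond energy.
Σ(broken) = 2×340 + 8×D + 1×607 + 1×421 = 1708 + 8D
Σ(formed) = 3×340 + 1×317 + 9×D = 1337 + 9D
ΔH = Σ(broken) − Σ(formed) = (1708 + 8D) − (1337 + 9D) = +371 − D
Setting this equal to −33 kJ gives D = 404 kJ/mol.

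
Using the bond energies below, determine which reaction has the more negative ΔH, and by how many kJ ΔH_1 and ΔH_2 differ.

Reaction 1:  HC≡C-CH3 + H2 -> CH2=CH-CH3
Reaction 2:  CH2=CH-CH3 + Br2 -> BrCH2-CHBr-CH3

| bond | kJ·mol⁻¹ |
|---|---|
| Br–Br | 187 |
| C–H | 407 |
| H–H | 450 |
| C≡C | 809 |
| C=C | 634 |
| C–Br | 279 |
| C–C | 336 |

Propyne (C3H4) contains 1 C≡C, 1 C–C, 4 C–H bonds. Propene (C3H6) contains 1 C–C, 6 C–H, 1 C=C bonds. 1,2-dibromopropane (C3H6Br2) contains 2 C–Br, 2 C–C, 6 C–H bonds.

Reaction 1:
  Bonds broken (reactants):
    C≡C: 1 × 809 = 809
    C–C: 1 × 336 = 336
    C–H: 4 × 407 = 1628
    H–H: 1 × 450 = 450
    Σ(broken) = 3223 kJ
  Bonds formed (products):
    C–C: 1 × 336 = 336
    C–H: 6 × 407 = 2442
    C=C: 1 × 634 = 634
    Σ(formed) = 3412 kJ
  ΔH_1 = 3223 − 3412 = −189 kJ
Reaction 2:
  Bonds broken (reactants):
    Br–Br: 1 × 187 = 187
    C–C: 1 × 336 = 336
    C–H: 6 × 407 = 2442
    C=C: 1 × 634 = 634
    Σ(broken) = 3599 kJ
  Bonds formed (products):
    C–Br: 2 × 279 = 558
    C–C: 2 × 336 = 672
    C–H: 6 × 407 = 2442
    Σ(formed) = 3672 kJ
  ΔH_2 = 3599 − 3672 = −73 kJ
ΔH_1 − ΔH_2 = −116 kJ, so reaction 1 has the more negative ΔH; |ΔH_1 − ΔH_2| = 116 kJ.

Reaction 1, by 116 kJ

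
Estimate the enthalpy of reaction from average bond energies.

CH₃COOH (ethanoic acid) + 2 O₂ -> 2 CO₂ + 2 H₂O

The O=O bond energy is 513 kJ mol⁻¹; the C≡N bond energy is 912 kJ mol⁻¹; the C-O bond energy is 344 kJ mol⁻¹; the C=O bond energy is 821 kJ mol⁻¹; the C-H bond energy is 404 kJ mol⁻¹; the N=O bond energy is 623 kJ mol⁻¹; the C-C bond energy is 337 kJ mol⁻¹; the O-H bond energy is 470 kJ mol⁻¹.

Bonds broken (reactants):
  C-C: 1 × 337 = 337
  C-H: 3 × 404 = 1212
  C-O: 1 × 344 = 344
  C=O: 1 × 821 = 821
  O-H: 1 × 470 = 470
  O=O: 2 × 513 = 1026
  Σ(broken) = 4210 kJ
Bonds formed (products):
  C=O: 4 × 821 = 3284
  O-H: 4 × 470 = 1880
  Σ(formed) = 5164 kJ
ΔH = Σ(broken) − Σ(formed) = 4210 − 5164 = −954 kJ

ΔH ≈ −954 kJ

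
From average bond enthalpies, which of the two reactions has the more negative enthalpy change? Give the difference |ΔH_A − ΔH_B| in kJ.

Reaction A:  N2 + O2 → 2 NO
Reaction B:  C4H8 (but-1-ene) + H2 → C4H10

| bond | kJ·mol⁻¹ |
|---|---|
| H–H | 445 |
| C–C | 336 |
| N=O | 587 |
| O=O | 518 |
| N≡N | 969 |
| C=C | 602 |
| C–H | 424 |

Reaction B, by 450 kJ

Reaction A:
  Bonds broken (reactants):
    N≡N: 1 × 969 = 969
    O=O: 1 × 518 = 518
    Σ(broken) = 1487 kJ
  Bonds formed (products):
    N=O: 2 × 587 = 1174
    Σ(formed) = 1174 kJ
  ΔH_A = 1487 − 1174 = +313 kJ
Reaction B:
  Bonds broken (reactants):
    C–C: 2 × 336 = 672
    C–H: 8 × 424 = 3392
    C=C: 1 × 602 = 602
    H–H: 1 × 445 = 445
    Σ(broken) = 5111 kJ
  Bonds formed (products):
    C–C: 3 × 336 = 1008
    C–H: 10 × 424 = 4240
    Σ(formed) = 5248 kJ
  ΔH_B = 5111 − 5248 = −137 kJ
ΔH_A − ΔH_B = +450 kJ, so reaction B has the more negative ΔH; |ΔH_A − ΔH_B| = 450 kJ.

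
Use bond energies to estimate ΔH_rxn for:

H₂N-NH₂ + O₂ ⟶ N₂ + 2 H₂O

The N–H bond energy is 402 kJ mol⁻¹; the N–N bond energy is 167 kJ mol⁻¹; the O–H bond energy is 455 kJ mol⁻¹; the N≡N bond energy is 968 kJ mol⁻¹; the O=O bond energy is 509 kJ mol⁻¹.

Bonds broken (reactants):
  N–H: 4 × 402 = 1608
  N–N: 1 × 167 = 167
  O=O: 1 × 509 = 509
  Σ(broken) = 2284 kJ
Bonds formed (products):
  N≡N: 1 × 968 = 968
  O–H: 4 × 455 = 1820
  Σ(formed) = 2788 kJ
ΔH = Σ(broken) − Σ(formed) = 2284 − 2788 = −504 kJ

ΔH ≈ −504 kJ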